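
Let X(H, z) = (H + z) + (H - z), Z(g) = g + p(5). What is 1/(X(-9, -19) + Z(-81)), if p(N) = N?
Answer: -1/94 ≈ -0.010638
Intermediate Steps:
Z(g) = 5 + g (Z(g) = g + 5 = 5 + g)
X(H, z) = 2*H
1/(X(-9, -19) + Z(-81)) = 1/(2*(-9) + (5 - 81)) = 1/(-18 - 76) = 1/(-94) = -1/94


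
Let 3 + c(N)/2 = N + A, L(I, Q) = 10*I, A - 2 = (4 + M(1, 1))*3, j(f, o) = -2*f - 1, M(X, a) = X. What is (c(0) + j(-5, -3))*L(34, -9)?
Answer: 12580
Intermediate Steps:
j(f, o) = -1 - 2*f
A = 17 (A = 2 + (4 + 1)*3 = 2 + 5*3 = 2 + 15 = 17)
c(N) = 28 + 2*N (c(N) = -6 + 2*(N + 17) = -6 + 2*(17 + N) = -6 + (34 + 2*N) = 28 + 2*N)
(c(0) + j(-5, -3))*L(34, -9) = ((28 + 2*0) + (-1 - 2*(-5)))*(10*34) = ((28 + 0) + (-1 + 10))*340 = (28 + 9)*340 = 37*340 = 12580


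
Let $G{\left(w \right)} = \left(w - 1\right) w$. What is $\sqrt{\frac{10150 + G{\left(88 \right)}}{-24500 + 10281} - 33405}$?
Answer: $\frac{7 i \sqrt{137838260831}}{14219} \approx 182.77 i$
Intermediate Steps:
$G{\left(w \right)} = w \left(-1 + w\right)$ ($G{\left(w \right)} = \left(-1 + w\right) w = w \left(-1 + w\right)$)
$\sqrt{\frac{10150 + G{\left(88 \right)}}{-24500 + 10281} - 33405} = \sqrt{\frac{10150 + 88 \left(-1 + 88\right)}{-24500 + 10281} - 33405} = \sqrt{\frac{10150 + 88 \cdot 87}{-14219} - 33405} = \sqrt{\left(10150 + 7656\right) \left(- \frac{1}{14219}\right) - 33405} = \sqrt{17806 \left(- \frac{1}{14219}\right) - 33405} = \sqrt{- \frac{17806}{14219} - 33405} = \sqrt{- \frac{475003501}{14219}} = \frac{7 i \sqrt{137838260831}}{14219}$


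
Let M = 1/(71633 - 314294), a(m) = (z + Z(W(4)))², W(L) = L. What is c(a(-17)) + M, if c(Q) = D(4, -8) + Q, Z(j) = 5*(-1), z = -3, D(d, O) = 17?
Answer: 19655540/242661 ≈ 81.000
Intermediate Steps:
Z(j) = -5
a(m) = 64 (a(m) = (-3 - 5)² = (-8)² = 64)
c(Q) = 17 + Q
M = -1/242661 (M = 1/(-242661) = -1/242661 ≈ -4.1210e-6)
c(a(-17)) + M = (17 + 64) - 1/242661 = 81 - 1/242661 = 19655540/242661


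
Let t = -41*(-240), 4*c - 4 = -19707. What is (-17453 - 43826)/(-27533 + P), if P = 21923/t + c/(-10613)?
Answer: 6399483625680/2875042915181 ≈ 2.2259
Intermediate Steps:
c = -19703/4 (c = 1 + (¼)*(-19707) = 1 - 19707/4 = -19703/4 ≈ -4925.8)
t = 9840
P = 281138179/104431920 (P = 21923/9840 - 19703/4/(-10613) = 21923*(1/9840) - 19703/4*(-1/10613) = 21923/9840 + 19703/42452 = 281138179/104431920 ≈ 2.6921)
(-17453 - 43826)/(-27533 + P) = (-17453 - 43826)/(-27533 + 281138179/104431920) = -61279/(-2875042915181/104431920) = -61279*(-104431920/2875042915181) = 6399483625680/2875042915181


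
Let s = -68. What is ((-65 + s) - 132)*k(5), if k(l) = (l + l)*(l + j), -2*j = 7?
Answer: -3975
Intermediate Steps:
j = -7/2 (j = -½*7 = -7/2 ≈ -3.5000)
k(l) = 2*l*(-7/2 + l) (k(l) = (l + l)*(l - 7/2) = (2*l)*(-7/2 + l) = 2*l*(-7/2 + l))
((-65 + s) - 132)*k(5) = ((-65 - 68) - 132)*(5*(-7 + 2*5)) = (-133 - 132)*(5*(-7 + 10)) = -1325*3 = -265*15 = -3975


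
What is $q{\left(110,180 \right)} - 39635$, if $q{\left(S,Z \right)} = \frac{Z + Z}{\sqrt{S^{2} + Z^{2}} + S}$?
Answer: $- \frac{356726}{9} + \frac{\sqrt{445}}{9} \approx -39634.0$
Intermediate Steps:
$q{\left(S,Z \right)} = \frac{2 Z}{S + \sqrt{S^{2} + Z^{2}}}$
$q{\left(110,180 \right)} - 39635 = 2 \cdot 180 \frac{1}{110 + \sqrt{110^{2} + 180^{2}}} - 39635 = 2 \cdot 180 \frac{1}{110 + \sqrt{12100 + 32400}} - 39635 = 2 \cdot 180 \frac{1}{110 + \sqrt{44500}} - 39635 = 2 \cdot 180 \frac{1}{110 + 10 \sqrt{445}} - 39635 = \frac{360}{110 + 10 \sqrt{445}} - 39635 = -39635 + \frac{360}{110 + 10 \sqrt{445}}$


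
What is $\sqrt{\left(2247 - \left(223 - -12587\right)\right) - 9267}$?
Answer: $i \sqrt{19830} \approx 140.82 i$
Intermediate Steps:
$\sqrt{\left(2247 - \left(223 - -12587\right)\right) - 9267} = \sqrt{\left(2247 - \left(223 + 12587\right)\right) + \left(-17413 + 8146\right)} = \sqrt{\left(2247 - 12810\right) - 9267} = \sqrt{-10563 - 9267} = \sqrt{-19830} = i \sqrt{19830}$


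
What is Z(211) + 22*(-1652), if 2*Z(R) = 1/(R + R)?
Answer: -30674335/844 ≈ -36344.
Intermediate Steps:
Z(R) = 1/(4*R) (Z(R) = 1/(2*(R + R)) = 1/(2*((2*R))) = (1/(2*R))/2 = 1/(4*R))
Z(211) + 22*(-1652) = (1/4)/211 + 22*(-1652) = (1/4)*(1/211) - 36344 = 1/844 - 36344 = -30674335/844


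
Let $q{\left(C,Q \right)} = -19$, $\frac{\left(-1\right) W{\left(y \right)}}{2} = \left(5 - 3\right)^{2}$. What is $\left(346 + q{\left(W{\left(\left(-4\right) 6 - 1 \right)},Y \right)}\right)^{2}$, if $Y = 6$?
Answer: $106929$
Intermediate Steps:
$W{\left(y \right)} = -8$ ($W{\left(y \right)} = - 2 \left(5 - 3\right)^{2} = - 2 \cdot 2^{2} = \left(-2\right) 4 = -8$)
$\left(346 + q{\left(W{\left(\left(-4\right) 6 - 1 \right)},Y \right)}\right)^{2} = \left(346 - 19\right)^{2} = 327^{2} = 106929$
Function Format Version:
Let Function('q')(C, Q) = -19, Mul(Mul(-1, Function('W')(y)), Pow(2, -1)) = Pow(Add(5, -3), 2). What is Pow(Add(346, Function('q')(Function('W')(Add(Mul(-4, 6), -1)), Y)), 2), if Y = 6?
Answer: 106929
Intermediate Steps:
Function('W')(y) = -8 (Function('W')(y) = Mul(-2, Pow(Add(5, -3), 2)) = Mul(-2, Pow(2, 2)) = Mul(-2, 4) = -8)
Pow(Add(346, Function('q')(Function('W')(Add(Mul(-4, 6), -1)), Y)), 2) = Pow(Add(346, -19), 2) = Pow(327, 2) = 106929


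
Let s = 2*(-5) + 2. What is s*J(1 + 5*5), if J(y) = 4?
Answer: -32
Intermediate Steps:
s = -8 (s = -10 + 2 = -8)
s*J(1 + 5*5) = -8*4 = -32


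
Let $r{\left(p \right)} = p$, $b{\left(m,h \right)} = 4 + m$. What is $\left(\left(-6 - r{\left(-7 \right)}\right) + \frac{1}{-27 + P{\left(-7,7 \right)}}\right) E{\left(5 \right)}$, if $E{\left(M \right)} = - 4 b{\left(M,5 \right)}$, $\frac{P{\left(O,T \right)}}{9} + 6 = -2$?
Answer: $- \frac{392}{11} \approx -35.636$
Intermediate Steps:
$P{\left(O,T \right)} = -72$ ($P{\left(O,T \right)} = -54 + 9 \left(-2\right) = -54 - 18 = -72$)
$E{\left(M \right)} = -16 - 4 M$ ($E{\left(M \right)} = - 4 \left(4 + M\right) = -16 - 4 M$)
$\left(\left(-6 - r{\left(-7 \right)}\right) + \frac{1}{-27 + P{\left(-7,7 \right)}}\right) E{\left(5 \right)} = \left(\left(-6 - -7\right) + \frac{1}{-27 - 72}\right) \left(-16 - 20\right) = \left(\left(-6 + 7\right) + \frac{1}{-99}\right) \left(-16 - 20\right) = \left(1 - \frac{1}{99}\right) \left(-36\right) = \frac{98}{99} \left(-36\right) = - \frac{392}{11}$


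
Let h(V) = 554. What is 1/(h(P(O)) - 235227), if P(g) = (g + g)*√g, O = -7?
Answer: -1/234673 ≈ -4.2613e-6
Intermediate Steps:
P(g) = 2*g^(3/2) (P(g) = (2*g)*√g = 2*g^(3/2))
1/(h(P(O)) - 235227) = 1/(554 - 235227) = 1/(-234673) = -1/234673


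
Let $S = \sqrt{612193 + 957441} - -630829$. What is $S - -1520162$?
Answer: $2150991 + \sqrt{1569634} \approx 2.1522 \cdot 10^{6}$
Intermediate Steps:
$S = 630829 + \sqrt{1569634}$ ($S = \sqrt{1569634} + 630829 = 630829 + \sqrt{1569634} \approx 6.3208 \cdot 10^{5}$)
$S - -1520162 = \left(630829 + \sqrt{1569634}\right) - -1520162 = \left(630829 + \sqrt{1569634}\right) + 1520162 = 2150991 + \sqrt{1569634}$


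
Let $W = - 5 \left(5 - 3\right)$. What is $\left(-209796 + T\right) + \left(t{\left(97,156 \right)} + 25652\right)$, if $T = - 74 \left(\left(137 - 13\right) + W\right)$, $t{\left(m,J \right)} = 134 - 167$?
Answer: $-192613$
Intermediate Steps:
$W = -10$ ($W = \left(-5\right) 2 = -10$)
$t{\left(m,J \right)} = -33$ ($t{\left(m,J \right)} = 134 - 167 = -33$)
$T = -8436$ ($T = - 74 \left(\left(137 - 13\right) - 10\right) = - 74 \left(124 - 10\right) = \left(-74\right) 114 = -8436$)
$\left(-209796 + T\right) + \left(t{\left(97,156 \right)} + 25652\right) = \left(-209796 - 8436\right) + \left(-33 + 25652\right) = -218232 + 25619 = -192613$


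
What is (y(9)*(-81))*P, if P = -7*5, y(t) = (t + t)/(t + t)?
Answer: 2835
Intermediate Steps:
y(t) = 1 (y(t) = (2*t)/((2*t)) = (2*t)*(1/(2*t)) = 1)
P = -35
(y(9)*(-81))*P = (1*(-81))*(-35) = -81*(-35) = 2835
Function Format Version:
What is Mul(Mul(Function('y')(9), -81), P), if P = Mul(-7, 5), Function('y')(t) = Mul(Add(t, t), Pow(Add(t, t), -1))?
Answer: 2835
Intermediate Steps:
Function('y')(t) = 1 (Function('y')(t) = Mul(Mul(2, t), Pow(Mul(2, t), -1)) = Mul(Mul(2, t), Mul(Rational(1, 2), Pow(t, -1))) = 1)
P = -35
Mul(Mul(Function('y')(9), -81), P) = Mul(Mul(1, -81), -35) = Mul(-81, -35) = 2835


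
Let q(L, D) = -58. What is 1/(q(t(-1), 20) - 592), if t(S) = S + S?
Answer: -1/650 ≈ -0.0015385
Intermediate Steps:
t(S) = 2*S
1/(q(t(-1), 20) - 592) = 1/(-58 - 592) = 1/(-650) = -1/650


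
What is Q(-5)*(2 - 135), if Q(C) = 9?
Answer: -1197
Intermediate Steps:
Q(-5)*(2 - 135) = 9*(2 - 135) = 9*(-133) = -1197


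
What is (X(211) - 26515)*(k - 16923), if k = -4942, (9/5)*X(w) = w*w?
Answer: 350495950/9 ≈ 3.8944e+7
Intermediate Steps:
X(w) = 5*w²/9 (X(w) = 5*(w*w)/9 = 5*w²/9)
(X(211) - 26515)*(k - 16923) = ((5/9)*211² - 26515)*(-4942 - 16923) = ((5/9)*44521 - 26515)*(-21865) = (222605/9 - 26515)*(-21865) = -16030/9*(-21865) = 350495950/9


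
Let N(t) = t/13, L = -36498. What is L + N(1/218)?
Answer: -103435331/2834 ≈ -36498.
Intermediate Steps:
N(t) = t/13 (N(t) = t*(1/13) = t/13)
L + N(1/218) = -36498 + (1/13)/218 = -36498 + (1/13)*(1/218) = -36498 + 1/2834 = -103435331/2834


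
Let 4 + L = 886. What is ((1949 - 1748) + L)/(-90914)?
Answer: -1083/90914 ≈ -0.011912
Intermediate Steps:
L = 882 (L = -4 + 886 = 882)
((1949 - 1748) + L)/(-90914) = ((1949 - 1748) + 882)/(-90914) = (201 + 882)*(-1/90914) = 1083*(-1/90914) = -1083/90914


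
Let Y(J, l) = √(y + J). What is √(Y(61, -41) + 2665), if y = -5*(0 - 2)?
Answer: √(2665 + √71) ≈ 51.705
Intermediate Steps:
y = 10 (y = -5*(-2) = 10)
Y(J, l) = √(10 + J)
√(Y(61, -41) + 2665) = √(√(10 + 61) + 2665) = √(√71 + 2665) = √(2665 + √71)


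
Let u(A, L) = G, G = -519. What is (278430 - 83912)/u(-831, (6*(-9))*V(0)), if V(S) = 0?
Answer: -194518/519 ≈ -374.79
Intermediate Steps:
u(A, L) = -519
(278430 - 83912)/u(-831, (6*(-9))*V(0)) = (278430 - 83912)/(-519) = 194518*(-1/519) = -194518/519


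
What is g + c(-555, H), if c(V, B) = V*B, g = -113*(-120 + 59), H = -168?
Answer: 100133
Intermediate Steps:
g = 6893 (g = -113*(-61) = 6893)
c(V, B) = B*V
g + c(-555, H) = 6893 - 168*(-555) = 6893 + 93240 = 100133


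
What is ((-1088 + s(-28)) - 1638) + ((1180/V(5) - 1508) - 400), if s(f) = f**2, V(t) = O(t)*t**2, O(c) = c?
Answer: -96014/25 ≈ -3840.6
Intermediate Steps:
V(t) = t**3 (V(t) = t*t**2 = t**3)
((-1088 + s(-28)) - 1638) + ((1180/V(5) - 1508) - 400) = ((-1088 + (-28)**2) - 1638) + ((1180/(5**3) - 1508) - 400) = ((-1088 + 784) - 1638) + ((1180/125 - 1508) - 400) = (-304 - 1638) + ((1180*(1/125) - 1508) - 400) = -1942 + ((236/25 - 1508) - 400) = -1942 + (-37464/25 - 400) = -1942 - 47464/25 = -96014/25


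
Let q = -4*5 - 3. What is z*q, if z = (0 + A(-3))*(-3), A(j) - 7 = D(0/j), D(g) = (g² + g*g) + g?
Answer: 483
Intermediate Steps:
q = -23 (q = -20 - 3 = -23)
D(g) = g + 2*g² (D(g) = (g² + g²) + g = 2*g² + g = g + 2*g²)
A(j) = 7 (A(j) = 7 + (0/j)*(1 + 2*(0/j)) = 7 + 0*(1 + 2*0) = 7 + 0*(1 + 0) = 7 + 0*1 = 7 + 0 = 7)
z = -21 (z = (0 + 7)*(-3) = 7*(-3) = -21)
z*q = -21*(-23) = 483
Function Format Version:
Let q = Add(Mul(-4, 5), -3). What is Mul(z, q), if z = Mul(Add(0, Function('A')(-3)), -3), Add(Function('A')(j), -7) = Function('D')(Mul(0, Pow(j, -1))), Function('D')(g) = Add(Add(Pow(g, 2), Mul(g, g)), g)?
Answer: 483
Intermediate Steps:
q = -23 (q = Add(-20, -3) = -23)
Function('D')(g) = Add(g, Mul(2, Pow(g, 2))) (Function('D')(g) = Add(Add(Pow(g, 2), Pow(g, 2)), g) = Add(Mul(2, Pow(g, 2)), g) = Add(g, Mul(2, Pow(g, 2))))
Function('A')(j) = 7 (Function('A')(j) = Add(7, Mul(Mul(0, Pow(j, -1)), Add(1, Mul(2, Mul(0, Pow(j, -1)))))) = Add(7, Mul(0, Add(1, Mul(2, 0)))) = Add(7, Mul(0, Add(1, 0))) = Add(7, Mul(0, 1)) = Add(7, 0) = 7)
z = -21 (z = Mul(Add(0, 7), -3) = Mul(7, -3) = -21)
Mul(z, q) = Mul(-21, -23) = 483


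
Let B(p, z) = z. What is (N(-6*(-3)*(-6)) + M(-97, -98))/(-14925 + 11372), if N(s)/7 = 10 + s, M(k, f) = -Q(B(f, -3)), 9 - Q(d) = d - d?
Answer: 695/3553 ≈ 0.19561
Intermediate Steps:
Q(d) = 9 (Q(d) = 9 - (d - d) = 9 - 1*0 = 9 + 0 = 9)
M(k, f) = -9 (M(k, f) = -1*9 = -9)
N(s) = 70 + 7*s (N(s) = 7*(10 + s) = 70 + 7*s)
(N(-6*(-3)*(-6)) + M(-97, -98))/(-14925 + 11372) = ((70 + 7*(-6*(-3)*(-6))) - 9)/(-14925 + 11372) = ((70 + 7*(18*(-6))) - 9)/(-3553) = ((70 + 7*(-108)) - 9)*(-1/3553) = ((70 - 756) - 9)*(-1/3553) = (-686 - 9)*(-1/3553) = -695*(-1/3553) = 695/3553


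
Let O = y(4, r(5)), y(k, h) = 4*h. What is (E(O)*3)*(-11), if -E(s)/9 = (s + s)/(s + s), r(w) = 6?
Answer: 297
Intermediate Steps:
O = 24 (O = 4*6 = 24)
E(s) = -9 (E(s) = -9*(s + s)/(s + s) = -9*2*s/(2*s) = -9*2*s*1/(2*s) = -9*1 = -9)
(E(O)*3)*(-11) = -9*3*(-11) = -27*(-11) = 297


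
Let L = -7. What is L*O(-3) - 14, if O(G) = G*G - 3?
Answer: -56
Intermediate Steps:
O(G) = -3 + G**2 (O(G) = G**2 - 3 = -3 + G**2)
L*O(-3) - 14 = -7*(-3 + (-3)**2) - 14 = -7*(-3 + 9) - 14 = -7*6 - 14 = -42 - 14 = -56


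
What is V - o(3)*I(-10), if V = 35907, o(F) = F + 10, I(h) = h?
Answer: 36037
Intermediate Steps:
o(F) = 10 + F
V - o(3)*I(-10) = 35907 - (10 + 3)*(-10) = 35907 - 13*(-10) = 35907 - 1*(-130) = 35907 + 130 = 36037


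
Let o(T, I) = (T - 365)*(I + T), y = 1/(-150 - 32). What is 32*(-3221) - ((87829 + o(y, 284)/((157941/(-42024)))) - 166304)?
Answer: -7582694473491/145323269 ≈ -52178.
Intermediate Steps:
y = -1/182 (y = 1/(-182) = -1/182 ≈ -0.0054945)
o(T, I) = (-365 + T)*(I + T)
32*(-3221) - ((87829 + o(y, 284)/((157941/(-42024)))) - 166304) = 32*(-3221) - ((87829 + ((-1/182)² - 365*284 - 365*(-1/182) + 284*(-1/182))/((157941/(-42024)))) - 166304) = -103072 - ((87829 + (1/33124 - 103660 + 365/182 - 142/91)/((157941*(-1/42024)))) - 166304) = -103072 - ((87829 - 3433619097/(33124*(-52647/14008))) - 166304) = -103072 - ((87829 - 3433619097/33124*(-14008/52647)) - 166304) = -103072 - ((87829 + 4008178025898/145323269) - 166304) = -103072 - (16771775418899/145323269 - 166304) = -103072 - 1*(-7396065508877/145323269) = -103072 + 7396065508877/145323269 = -7582694473491/145323269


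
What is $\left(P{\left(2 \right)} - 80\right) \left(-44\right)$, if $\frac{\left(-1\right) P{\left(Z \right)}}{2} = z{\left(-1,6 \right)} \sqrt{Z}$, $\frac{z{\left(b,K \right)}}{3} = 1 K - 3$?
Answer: $3520 + 792 \sqrt{2} \approx 4640.1$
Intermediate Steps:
$z{\left(b,K \right)} = -9 + 3 K$ ($z{\left(b,K \right)} = 3 \left(1 K - 3\right) = 3 \left(K - 3\right) = 3 \left(-3 + K\right) = -9 + 3 K$)
$P{\left(Z \right)} = - 18 \sqrt{Z}$ ($P{\left(Z \right)} = - 2 \left(-9 + 3 \cdot 6\right) \sqrt{Z} = - 2 \left(-9 + 18\right) \sqrt{Z} = - 2 \cdot 9 \sqrt{Z} = - 18 \sqrt{Z}$)
$\left(P{\left(2 \right)} - 80\right) \left(-44\right) = \left(- 18 \sqrt{2} - 80\right) \left(-44\right) = \left(-80 - 18 \sqrt{2}\right) \left(-44\right) = 3520 + 792 \sqrt{2}$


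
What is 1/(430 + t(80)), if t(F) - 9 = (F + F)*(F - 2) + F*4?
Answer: 1/13239 ≈ 7.5534e-5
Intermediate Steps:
t(F) = 9 + 4*F + 2*F*(-2 + F) (t(F) = 9 + ((F + F)*(F - 2) + F*4) = 9 + ((2*F)*(-2 + F) + 4*F) = 9 + (2*F*(-2 + F) + 4*F) = 9 + (4*F + 2*F*(-2 + F)) = 9 + 4*F + 2*F*(-2 + F))
1/(430 + t(80)) = 1/(430 + (9 + 2*80²)) = 1/(430 + (9 + 2*6400)) = 1/(430 + (9 + 12800)) = 1/(430 + 12809) = 1/13239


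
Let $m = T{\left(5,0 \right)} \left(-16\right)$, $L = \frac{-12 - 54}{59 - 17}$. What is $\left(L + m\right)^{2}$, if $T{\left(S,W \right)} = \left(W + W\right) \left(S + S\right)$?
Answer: $\frac{121}{49} \approx 2.4694$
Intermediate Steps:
$T{\left(S,W \right)} = 4 S W$ ($T{\left(S,W \right)} = 2 W 2 S = 4 S W$)
$L = - \frac{11}{7}$ ($L = - \frac{66}{42} = \left(-66\right) \frac{1}{42} = - \frac{11}{7} \approx -1.5714$)
$m = 0$ ($m = 4 \cdot 5 \cdot 0 \left(-16\right) = 0 \left(-16\right) = 0$)
$\left(L + m\right)^{2} = \left(- \frac{11}{7} + 0\right)^{2} = \left(- \frac{11}{7}\right)^{2} = \frac{121}{49}$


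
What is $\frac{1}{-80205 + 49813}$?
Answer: $- \frac{1}{30392} \approx -3.2903 \cdot 10^{-5}$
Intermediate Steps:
$\frac{1}{-80205 + 49813} = \frac{1}{-30392} = - \frac{1}{30392}$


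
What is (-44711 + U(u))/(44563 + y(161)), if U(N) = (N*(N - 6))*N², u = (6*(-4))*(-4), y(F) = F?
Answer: 79581529/44724 ≈ 1779.4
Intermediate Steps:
u = 96 (u = -24*(-4) = 96)
U(N) = N³*(-6 + N) (U(N) = (N*(-6 + N))*N² = N³*(-6 + N))
(-44711 + U(u))/(44563 + y(161)) = (-44711 + 96³*(-6 + 96))/(44563 + 161) = (-44711 + 884736*90)/44724 = (-44711 + 79626240)*(1/44724) = 79581529*(1/44724) = 79581529/44724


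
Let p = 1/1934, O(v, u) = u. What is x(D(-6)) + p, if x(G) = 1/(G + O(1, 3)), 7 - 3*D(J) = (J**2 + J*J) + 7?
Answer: -1913/40614 ≈ -0.047102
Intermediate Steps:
D(J) = -2*J**2/3 (D(J) = 7/3 - ((J**2 + J*J) + 7)/3 = 7/3 - ((J**2 + J**2) + 7)/3 = 7/3 - (2*J**2 + 7)/3 = 7/3 - (7 + 2*J**2)/3 = 7/3 + (-7/3 - 2*J**2/3) = -2*J**2/3)
x(G) = 1/(3 + G) (x(G) = 1/(G + 3) = 1/(3 + G))
p = 1/1934 ≈ 0.00051706
x(D(-6)) + p = 1/(3 - 2/3*(-6)**2) + 1/1934 = 1/(3 - 2/3*36) + 1/1934 = 1/(3 - 24) + 1/1934 = 1/(-21) + 1/1934 = -1/21 + 1/1934 = -1913/40614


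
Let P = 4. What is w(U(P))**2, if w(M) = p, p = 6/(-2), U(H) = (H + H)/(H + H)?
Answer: 9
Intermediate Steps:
U(H) = 1 (U(H) = (2*H)/((2*H)) = (2*H)*(1/(2*H)) = 1)
p = -3 (p = 6*(-1/2) = -3)
w(M) = -3
w(U(P))**2 = (-3)**2 = 9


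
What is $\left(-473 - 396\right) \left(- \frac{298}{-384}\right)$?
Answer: $- \frac{129481}{192} \approx -674.38$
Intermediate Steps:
$\left(-473 - 396\right) \left(- \frac{298}{-384}\right) = - 869 \left(\left(-298\right) \left(- \frac{1}{384}\right)\right) = \left(-869\right) \frac{149}{192} = - \frac{129481}{192}$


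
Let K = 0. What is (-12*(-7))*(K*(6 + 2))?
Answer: 0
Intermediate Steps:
(-12*(-7))*(K*(6 + 2)) = (-12*(-7))*(0*(6 + 2)) = 84*(0*8) = 84*0 = 0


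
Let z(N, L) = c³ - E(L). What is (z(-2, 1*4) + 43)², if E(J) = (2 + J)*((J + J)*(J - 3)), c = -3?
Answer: 1024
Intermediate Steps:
E(J) = 2*J*(-3 + J)*(2 + J) (E(J) = (2 + J)*((2*J)*(-3 + J)) = (2 + J)*(2*J*(-3 + J)) = 2*J*(-3 + J)*(2 + J))
z(N, L) = -27 - 2*L*(-6 + L² - L) (z(N, L) = (-3)³ - 2*L*(-6 + L² - L) = -27 - 2*L*(-6 + L² - L))
(z(-2, 1*4) + 43)² = ((-27 + 2*(1*4)*(6 + 1*4 - (1*4)²)) + 43)² = ((-27 + 2*4*(6 + 4 - 1*4²)) + 43)² = ((-27 + 2*4*(6 + 4 - 1*16)) + 43)² = ((-27 + 2*4*(6 + 4 - 16)) + 43)² = ((-27 + 2*4*(-6)) + 43)² = ((-27 - 48) + 43)² = (-75 + 43)² = (-32)² = 1024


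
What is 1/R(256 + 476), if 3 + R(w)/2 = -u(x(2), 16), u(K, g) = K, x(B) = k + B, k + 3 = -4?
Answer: ¼ ≈ 0.25000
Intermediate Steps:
k = -7 (k = -3 - 4 = -7)
x(B) = -7 + B
R(w) = 4 (R(w) = -6 + 2*(-(-7 + 2)) = -6 + 2*(-1*(-5)) = -6 + 2*5 = -6 + 10 = 4)
1/R(256 + 476) = 1/4 = ¼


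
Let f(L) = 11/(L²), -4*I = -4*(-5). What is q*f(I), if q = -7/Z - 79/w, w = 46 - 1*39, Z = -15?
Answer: -12496/2625 ≈ -4.7604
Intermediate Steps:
w = 7 (w = 46 - 39 = 7)
I = -5 (I = -(-1)*(-5) = -¼*20 = -5)
f(L) = 11/L²
q = -1136/105 (q = -7/(-15) - 79/7 = -7*(-1/15) - 79*⅐ = 7/15 - 79/7 = -1136/105 ≈ -10.819)
q*f(I) = -12496/(105*(-5)²) = -12496/(105*25) = -1136/105*11/25 = -12496/2625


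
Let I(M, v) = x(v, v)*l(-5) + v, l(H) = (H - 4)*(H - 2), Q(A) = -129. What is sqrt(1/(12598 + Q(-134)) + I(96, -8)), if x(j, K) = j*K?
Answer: sqrt(625635279533)/12469 ≈ 63.435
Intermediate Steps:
x(j, K) = K*j
l(H) = (-4 + H)*(-2 + H)
I(M, v) = v + 63*v**2 (I(M, v) = (v*v)*(8 + (-5)**2 - 6*(-5)) + v = v**2*(8 + 25 + 30) + v = v**2*63 + v = 63*v**2 + v = v + 63*v**2)
sqrt(1/(12598 + Q(-134)) + I(96, -8)) = sqrt(1/(12598 - 129) - 8*(1 + 63*(-8))) = sqrt(1/12469 - 8*(1 - 504)) = sqrt(1/12469 - 8*(-503)) = sqrt(1/12469 + 4024) = sqrt(50175257/12469) = sqrt(625635279533)/12469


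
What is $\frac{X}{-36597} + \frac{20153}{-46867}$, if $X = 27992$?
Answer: $- \frac{2049440405}{1715191599} \approx -1.1949$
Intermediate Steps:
$\frac{X}{-36597} + \frac{20153}{-46867} = \frac{27992}{-36597} + \frac{20153}{-46867} = 27992 \left(- \frac{1}{36597}\right) + 20153 \left(- \frac{1}{46867}\right) = - \frac{27992}{36597} - \frac{20153}{46867} = - \frac{2049440405}{1715191599}$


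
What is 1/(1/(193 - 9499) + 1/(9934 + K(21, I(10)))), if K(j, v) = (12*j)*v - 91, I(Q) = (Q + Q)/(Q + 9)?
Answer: -595760814/5081 ≈ -1.1725e+5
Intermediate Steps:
I(Q) = 2*Q/(9 + Q) (I(Q) = (2*Q)/(9 + Q) = 2*Q/(9 + Q))
K(j, v) = -91 + 12*j*v (K(j, v) = 12*j*v - 91 = -91 + 12*j*v)
1/(1/(193 - 9499) + 1/(9934 + K(21, I(10)))) = 1/(1/(193 - 9499) + 1/(9934 + (-91 + 12*21*(2*10/(9 + 10))))) = 1/(1/(-9306) + 1/(9934 + (-91 + 12*21*(2*10/19)))) = 1/(-1/9306 + 1/(9934 + (-91 + 12*21*(2*10*(1/19))))) = 1/(-1/9306 + 1/(9934 + (-91 + 12*21*(20/19)))) = 1/(-1/9306 + 1/(9934 + (-91 + 5040/19))) = 1/(-1/9306 + 1/(9934 + 3311/19)) = 1/(-1/9306 + 1/(192057/19)) = 1/(-1/9306 + 19/192057) = 1/(-5081/595760814) = -595760814/5081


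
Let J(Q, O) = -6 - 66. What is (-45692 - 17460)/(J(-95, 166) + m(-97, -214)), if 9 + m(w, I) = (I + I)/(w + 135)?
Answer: 1199888/1753 ≈ 684.48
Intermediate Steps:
J(Q, O) = -72
m(w, I) = -9 + 2*I/(135 + w) (m(w, I) = -9 + (I + I)/(w + 135) = -9 + (2*I)/(135 + w) = -9 + 2*I/(135 + w))
(-45692 - 17460)/(J(-95, 166) + m(-97, -214)) = (-45692 - 17460)/(-72 + (-1215 - 9*(-97) + 2*(-214))/(135 - 97)) = -63152/(-72 + (-1215 + 873 - 428)/38) = -63152/(-72 + (1/38)*(-770)) = -63152/(-72 - 385/19) = -63152/(-1753/19) = -63152*(-19/1753) = 1199888/1753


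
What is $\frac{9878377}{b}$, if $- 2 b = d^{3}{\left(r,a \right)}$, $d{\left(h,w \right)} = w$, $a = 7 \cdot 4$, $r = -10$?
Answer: $- \frac{9878377}{10976} \approx -900.0$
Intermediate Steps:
$a = 28$
$b = -10976$ ($b = - \frac{28^{3}}{2} = \left(- \frac{1}{2}\right) 21952 = -10976$)
$\frac{9878377}{b} = \frac{9878377}{-10976} = 9878377 \left(- \frac{1}{10976}\right) = - \frac{9878377}{10976}$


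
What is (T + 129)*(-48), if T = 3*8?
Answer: -7344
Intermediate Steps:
T = 24
(T + 129)*(-48) = (24 + 129)*(-48) = 153*(-48) = -7344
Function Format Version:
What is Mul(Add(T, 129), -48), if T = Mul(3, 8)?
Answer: -7344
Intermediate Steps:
T = 24
Mul(Add(T, 129), -48) = Mul(Add(24, 129), -48) = Mul(153, -48) = -7344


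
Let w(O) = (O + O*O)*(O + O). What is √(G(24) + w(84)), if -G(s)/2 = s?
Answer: 4*√74967 ≈ 1095.2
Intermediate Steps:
G(s) = -2*s
w(O) = 2*O*(O + O²) (w(O) = (O + O²)*(2*O) = 2*O*(O + O²))
√(G(24) + w(84)) = √(-2*24 + 2*84²*(1 + 84)) = √(-48 + 2*7056*85) = √(-48 + 1199520) = √1199472 = 4*√74967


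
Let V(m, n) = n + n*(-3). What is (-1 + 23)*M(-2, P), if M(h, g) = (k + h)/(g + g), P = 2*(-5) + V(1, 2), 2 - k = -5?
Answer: -55/14 ≈ -3.9286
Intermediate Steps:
k = 7 (k = 2 - 1*(-5) = 2 + 5 = 7)
V(m, n) = -2*n (V(m, n) = n - 3*n = -2*n)
P = -14 (P = 2*(-5) - 2*2 = -10 - 4 = -14)
M(h, g) = (7 + h)/(2*g) (M(h, g) = (7 + h)/(g + g) = (7 + h)/((2*g)) = (7 + h)*(1/(2*g)) = (7 + h)/(2*g))
(-1 + 23)*M(-2, P) = (-1 + 23)*((½)*(7 - 2)/(-14)) = 22*((½)*(-1/14)*5) = 22*(-5/28) = -55/14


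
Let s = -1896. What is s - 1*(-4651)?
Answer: 2755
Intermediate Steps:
s - 1*(-4651) = -1896 - 1*(-4651) = -1896 + 4651 = 2755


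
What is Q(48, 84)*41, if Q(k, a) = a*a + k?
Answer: 291264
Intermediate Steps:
Q(k, a) = k + a**2 (Q(k, a) = a**2 + k = k + a**2)
Q(48, 84)*41 = (48 + 84**2)*41 = (48 + 7056)*41 = 7104*41 = 291264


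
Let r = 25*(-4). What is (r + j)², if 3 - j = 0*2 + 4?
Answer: 10201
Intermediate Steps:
r = -100
j = -1 (j = 3 - (0*2 + 4) = 3 - (0 + 4) = 3 - 1*4 = 3 - 4 = -1)
(r + j)² = (-100 - 1)² = (-101)² = 10201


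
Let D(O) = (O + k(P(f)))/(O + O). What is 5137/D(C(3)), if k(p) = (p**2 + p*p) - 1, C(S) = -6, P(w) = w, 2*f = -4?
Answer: -61644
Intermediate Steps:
f = -2 (f = (1/2)*(-4) = -2)
k(p) = -1 + 2*p**2 (k(p) = (p**2 + p**2) - 1 = 2*p**2 - 1 = -1 + 2*p**2)
D(O) = (7 + O)/(2*O) (D(O) = (O + (-1 + 2*(-2)**2))/(O + O) = (O + (-1 + 2*4))/((2*O)) = (O + (-1 + 8))*(1/(2*O)) = (O + 7)*(1/(2*O)) = (7 + O)*(1/(2*O)) = (7 + O)/(2*O))
5137/D(C(3)) = 5137/(((1/2)*(7 - 6)/(-6))) = 5137/(((1/2)*(-1/6)*1)) = 5137/(-1/12) = 5137*(-12) = -61644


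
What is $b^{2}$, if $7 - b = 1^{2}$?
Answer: $36$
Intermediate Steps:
$b = 6$ ($b = 7 - 1^{2} = 7 - 1 = 6$)
$b^{2} = 6^{2} = 36$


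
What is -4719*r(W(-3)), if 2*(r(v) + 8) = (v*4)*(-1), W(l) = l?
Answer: 9438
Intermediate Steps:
r(v) = -8 - 2*v (r(v) = -8 + ((v*4)*(-1))/2 = -8 + ((4*v)*(-1))/2 = -8 + (-4*v)/2 = -8 - 2*v)
-4719*r(W(-3)) = -4719*(-8 - 2*(-3)) = -4719*(-8 + 6) = -4719*(-2) = 9438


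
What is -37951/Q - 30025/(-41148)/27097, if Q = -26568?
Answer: 130603959419/91428963192 ≈ 1.4285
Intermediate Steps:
-37951/Q - 30025/(-41148)/27097 = -37951/(-26568) - 30025/(-41148)/27097 = -37951*(-1/26568) - 30025*(-1/41148)*(1/27097) = 37951/26568 + (30025/41148)*(1/27097) = 37951/26568 + 30025/1114987356 = 130603959419/91428963192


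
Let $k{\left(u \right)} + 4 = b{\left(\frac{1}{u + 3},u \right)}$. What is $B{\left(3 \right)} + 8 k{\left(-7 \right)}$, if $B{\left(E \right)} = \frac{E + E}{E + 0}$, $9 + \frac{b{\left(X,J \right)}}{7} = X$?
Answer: $-548$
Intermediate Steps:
$b{\left(X,J \right)} = -63 + 7 X$
$B{\left(E \right)} = 2$ ($B{\left(E \right)} = \frac{2 E}{E} = 2$)
$k{\left(u \right)} = -67 + \frac{7}{3 + u}$ ($k{\left(u \right)} = -4 - \left(63 - \frac{7}{u + 3}\right) = -4 - \left(63 - \frac{7}{3 + u}\right) = -67 + \frac{7}{3 + u}$)
$B{\left(3 \right)} + 8 k{\left(-7 \right)} = 2 + 8 \frac{-194 - -469}{3 - 7} = 2 + 8 \frac{-194 + 469}{-4} = 2 + 8 \left(\left(- \frac{1}{4}\right) 275\right) = 2 + 8 \left(- \frac{275}{4}\right) = 2 - 550 = -548$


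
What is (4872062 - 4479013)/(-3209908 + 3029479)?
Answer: -393049/180429 ≈ -2.1784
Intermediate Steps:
(4872062 - 4479013)/(-3209908 + 3029479) = 393049/(-180429) = 393049*(-1/180429) = -393049/180429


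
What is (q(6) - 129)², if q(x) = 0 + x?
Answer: 15129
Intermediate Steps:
q(x) = x
(q(6) - 129)² = (6 - 129)² = (-123)² = 15129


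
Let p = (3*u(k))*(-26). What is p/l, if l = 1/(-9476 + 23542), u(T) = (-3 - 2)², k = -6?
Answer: -27428700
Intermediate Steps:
u(T) = 25 (u(T) = (-5)² = 25)
p = -1950 (p = (3*25)*(-26) = 75*(-26) = -1950)
l = 1/14066 ≈ 7.1093e-5
p/l = -1950/1/14066 = -1950*14066 = -27428700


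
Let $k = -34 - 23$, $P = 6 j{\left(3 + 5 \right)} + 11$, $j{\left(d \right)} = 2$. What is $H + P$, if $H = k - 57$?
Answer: $-91$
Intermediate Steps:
$P = 23$ ($P = 6 \cdot 2 + 11 = 12 + 11 = 23$)
$k = -57$ ($k = -34 - 23 = -57$)
$H = -114$ ($H = -57 - 57 = -114$)
$H + P = -114 + 23 = -91$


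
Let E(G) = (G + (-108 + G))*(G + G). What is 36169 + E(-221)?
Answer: 279269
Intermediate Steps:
E(G) = 2*G*(-108 + 2*G) (E(G) = (-108 + 2*G)*(2*G) = 2*G*(-108 + 2*G))
36169 + E(-221) = 36169 + 4*(-221)*(-54 - 221) = 36169 + 4*(-221)*(-275) = 36169 + 243100 = 279269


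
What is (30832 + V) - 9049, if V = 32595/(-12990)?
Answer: 18861905/866 ≈ 21781.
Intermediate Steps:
V = -2173/866 (V = 32595*(-1/12990) = -2173/866 ≈ -2.5092)
(30832 + V) - 9049 = (30832 - 2173/866) - 9049 = 26698339/866 - 9049 = 18861905/866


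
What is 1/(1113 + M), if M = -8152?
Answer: -1/7039 ≈ -0.00014207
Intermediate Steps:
1/(1113 + M) = 1/(1113 - 8152) = 1/(-7039) = -1/7039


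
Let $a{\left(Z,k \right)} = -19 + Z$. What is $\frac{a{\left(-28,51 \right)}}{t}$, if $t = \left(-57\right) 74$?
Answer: $\frac{47}{4218} \approx 0.011143$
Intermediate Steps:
$t = -4218$
$\frac{a{\left(-28,51 \right)}}{t} = \frac{-19 - 28}{-4218} = \left(-47\right) \left(- \frac{1}{4218}\right) = \frac{47}{4218}$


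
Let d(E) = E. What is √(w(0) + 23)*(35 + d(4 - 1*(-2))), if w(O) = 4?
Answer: 123*√3 ≈ 213.04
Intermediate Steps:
√(w(0) + 23)*(35 + d(4 - 1*(-2))) = √(4 + 23)*(35 + (4 - 1*(-2))) = √27*(35 + (4 + 2)) = (3*√3)*(35 + 6) = (3*√3)*41 = 123*√3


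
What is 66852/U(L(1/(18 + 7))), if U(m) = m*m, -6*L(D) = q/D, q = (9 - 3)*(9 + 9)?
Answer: 619/1875 ≈ 0.33013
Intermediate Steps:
q = 108 (q = 6*18 = 108)
L(D) = -18/D
U(m) = m²
66852/U(L(1/(18 + 7))) = 66852/((-18/(1/(18 + 7)))²) = 66852/((-18/(1/25))²) = 66852/((-18/1/25)²) = 66852/((-18*25)²) = 66852/((-450)²) = 66852/202500 = 66852*(1/202500) = 619/1875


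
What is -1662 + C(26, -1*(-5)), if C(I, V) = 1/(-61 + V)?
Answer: -93073/56 ≈ -1662.0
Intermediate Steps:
-1662 + C(26, -1*(-5)) = -1662 + 1/(-61 - 1*(-5)) = -1662 + 1/(-61 + 5) = -1662 + 1/(-56) = -1662 - 1/56 = -93073/56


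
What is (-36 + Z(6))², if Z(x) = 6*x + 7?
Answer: 49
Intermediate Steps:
Z(x) = 7 + 6*x
(-36 + Z(6))² = (-36 + (7 + 6*6))² = (-36 + (7 + 36))² = (-36 + 43)² = 7² = 49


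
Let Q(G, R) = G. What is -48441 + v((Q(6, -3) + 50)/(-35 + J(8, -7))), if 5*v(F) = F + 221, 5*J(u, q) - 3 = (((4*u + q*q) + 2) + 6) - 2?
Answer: -4113784/85 ≈ -48397.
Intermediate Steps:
J(u, q) = 9/5 + q²/5 + 4*u/5 (J(u, q) = ⅗ + ((((4*u + q*q) + 2) + 6) - 2)/5 = ⅗ + ((((4*u + q²) + 2) + 6) - 2)/5 = ⅗ + ((((q² + 4*u) + 2) + 6) - 2)/5 = ⅗ + (((2 + q² + 4*u) + 6) - 2)/5 = ⅗ + ((8 + q² + 4*u) - 2)/5 = ⅗ + (6 + q² + 4*u)/5 = ⅗ + (6/5 + q²/5 + 4*u/5) = 9/5 + q²/5 + 4*u/5)
v(F) = 221/5 + F/5 (v(F) = (F + 221)/5 = (221 + F)/5 = 221/5 + F/5)
-48441 + v((Q(6, -3) + 50)/(-35 + J(8, -7))) = -48441 + (221/5 + ((6 + 50)/(-35 + (9/5 + (⅕)*(-7)² + (⅘)*8)))/5) = -48441 + (221/5 + (56/(-35 + (9/5 + (⅕)*49 + 32/5)))/5) = -48441 + (221/5 + (56/(-35 + (9/5 + 49/5 + 32/5)))/5) = -48441 + (221/5 + (56/(-35 + 18))/5) = -48441 + (221/5 + (56/(-17))/5) = -48441 + (221/5 + (56*(-1/17))/5) = -48441 + (221/5 + (⅕)*(-56/17)) = -48441 + (221/5 - 56/85) = -48441 + 3701/85 = -4113784/85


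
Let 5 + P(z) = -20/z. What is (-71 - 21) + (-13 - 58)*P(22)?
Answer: 3603/11 ≈ 327.55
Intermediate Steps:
P(z) = -5 - 20/z
(-71 - 21) + (-13 - 58)*P(22) = (-71 - 21) + (-13 - 58)*(-5 - 20/22) = -92 - 71*(-5 - 20*1/22) = -92 - 71*(-5 - 10/11) = -92 - 71*(-65/11) = -92 + 4615/11 = 3603/11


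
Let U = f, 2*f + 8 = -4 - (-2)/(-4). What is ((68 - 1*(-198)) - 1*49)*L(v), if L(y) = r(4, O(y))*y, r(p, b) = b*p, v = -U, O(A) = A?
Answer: 135625/4 ≈ 33906.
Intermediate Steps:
f = -25/4 (f = -4 + (-4 - (-2)/(-4))/2 = -4 + (-4 - (-2)*(-1)/4)/2 = -4 + (-4 - 1*1/2)/2 = -4 + (-4 - 1/2)/2 = -4 + (1/2)*(-9/2) = -4 - 9/4 = -25/4 ≈ -6.2500)
U = -25/4 ≈ -6.2500
v = 25/4 (v = -1*(-25/4) = 25/4 ≈ 6.2500)
L(y) = 4*y**2 (L(y) = (y*4)*y = (4*y)*y = 4*y**2)
((68 - 1*(-198)) - 1*49)*L(v) = ((68 - 1*(-198)) - 1*49)*(4*(25/4)**2) = ((68 + 198) - 49)*(4*(625/16)) = (266 - 49)*(625/4) = 217*(625/4) = 135625/4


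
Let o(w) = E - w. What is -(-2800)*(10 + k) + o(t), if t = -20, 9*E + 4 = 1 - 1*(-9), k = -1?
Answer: 75662/3 ≈ 25221.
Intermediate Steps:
E = ⅔ (E = -4/9 + (1 - 1*(-9))/9 = -4/9 + (1 + 9)/9 = -4/9 + (⅑)*10 = -4/9 + 10/9 = ⅔ ≈ 0.66667)
o(w) = ⅔ - w
-(-2800)*(10 + k) + o(t) = -(-2800)*(10 - 1) + (⅔ - 1*(-20)) = -(-2800)*9 + (⅔ + 20) = -350*(-72) + 62/3 = 25200 + 62/3 = 75662/3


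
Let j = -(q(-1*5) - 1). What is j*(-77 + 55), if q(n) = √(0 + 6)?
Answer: -22 + 22*√6 ≈ 31.889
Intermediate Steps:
q(n) = √6
j = 1 - √6 (j = -(√6 - 1) = -(-1 + √6) = 1 - √6 ≈ -1.4495)
j*(-77 + 55) = (1 - √6)*(-77 + 55) = (1 - √6)*(-22) = -22 + 22*√6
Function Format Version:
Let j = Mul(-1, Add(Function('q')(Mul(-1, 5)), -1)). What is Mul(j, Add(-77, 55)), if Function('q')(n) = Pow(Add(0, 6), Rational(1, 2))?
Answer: Add(-22, Mul(22, Pow(6, Rational(1, 2)))) ≈ 31.889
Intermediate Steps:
Function('q')(n) = Pow(6, Rational(1, 2))
j = Add(1, Mul(-1, Pow(6, Rational(1, 2)))) (j = Mul(-1, Add(Pow(6, Rational(1, 2)), -1)) = Mul(-1, Add(-1, Pow(6, Rational(1, 2)))) = Add(1, Mul(-1, Pow(6, Rational(1, 2)))) ≈ -1.4495)
Mul(j, Add(-77, 55)) = Mul(Add(1, Mul(-1, Pow(6, Rational(1, 2)))), Add(-77, 55)) = Mul(Add(1, Mul(-1, Pow(6, Rational(1, 2)))), -22) = Add(-22, Mul(22, Pow(6, Rational(1, 2))))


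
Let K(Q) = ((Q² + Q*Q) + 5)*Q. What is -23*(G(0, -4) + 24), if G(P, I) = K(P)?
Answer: -552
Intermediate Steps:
K(Q) = Q*(5 + 2*Q²) (K(Q) = ((Q² + Q²) + 5)*Q = (2*Q² + 5)*Q = (5 + 2*Q²)*Q = Q*(5 + 2*Q²))
G(P, I) = P*(5 + 2*P²)
-23*(G(0, -4) + 24) = -23*(0*(5 + 2*0²) + 24) = -23*(0*(5 + 2*0) + 24) = -23*(0*(5 + 0) + 24) = -23*(0*5 + 24) = -23*(0 + 24) = -23*24 = -552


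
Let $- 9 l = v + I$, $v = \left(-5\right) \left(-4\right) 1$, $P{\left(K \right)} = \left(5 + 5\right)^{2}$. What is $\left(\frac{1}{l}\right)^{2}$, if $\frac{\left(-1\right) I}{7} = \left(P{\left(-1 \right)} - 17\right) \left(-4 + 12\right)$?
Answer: $\frac{81}{21418384} \approx 3.7818 \cdot 10^{-6}$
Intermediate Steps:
$P{\left(K \right)} = 100$ ($P{\left(K \right)} = 10^{2} = 100$)
$v = 20$ ($v = 20 \cdot 1 = 20$)
$I = -4648$ ($I = - 7 \left(100 - 17\right) \left(-4 + 12\right) = - 7 \cdot 83 \cdot 8 = \left(-7\right) 664 = -4648$)
$l = \frac{4628}{9}$ ($l = - \frac{20 - 4648}{9} = \left(- \frac{1}{9}\right) \left(-4628\right) = \frac{4628}{9} \approx 514.22$)
$\left(\frac{1}{l}\right)^{2} = \left(\frac{1}{\frac{4628}{9}}\right)^{2} = \left(\frac{9}{4628}\right)^{2} = \frac{81}{21418384}$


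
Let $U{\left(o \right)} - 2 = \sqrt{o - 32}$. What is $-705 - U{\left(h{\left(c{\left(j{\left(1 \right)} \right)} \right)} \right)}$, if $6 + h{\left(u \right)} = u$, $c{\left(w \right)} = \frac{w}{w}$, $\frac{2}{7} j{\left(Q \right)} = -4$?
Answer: $-707 - i \sqrt{37} \approx -707.0 - 6.0828 i$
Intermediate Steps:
$j{\left(Q \right)} = -14$ ($j{\left(Q \right)} = \frac{7}{2} \left(-4\right) = -14$)
$c{\left(w \right)} = 1$
$h{\left(u \right)} = -6 + u$
$U{\left(o \right)} = 2 + \sqrt{-32 + o}$ ($U{\left(o \right)} = 2 + \sqrt{o - 32} = 2 + \sqrt{-32 + o}$)
$-705 - U{\left(h{\left(c{\left(j{\left(1 \right)} \right)} \right)} \right)} = -705 - \left(2 + \sqrt{-32 + \left(-6 + 1\right)}\right) = -705 - \left(2 + \sqrt{-32 - 5}\right) = -705 - \left(2 + \sqrt{-37}\right) = -705 - \left(2 + i \sqrt{37}\right) = -707 - i \sqrt{37}$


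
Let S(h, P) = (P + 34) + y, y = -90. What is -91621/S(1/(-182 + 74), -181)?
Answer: 91621/237 ≈ 386.59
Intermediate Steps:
S(h, P) = -56 + P (S(h, P) = (P + 34) - 90 = (34 + P) - 90 = -56 + P)
-91621/S(1/(-182 + 74), -181) = -91621/(-56 - 181) = -91621/(-237) = -91621*(-1/237) = 91621/237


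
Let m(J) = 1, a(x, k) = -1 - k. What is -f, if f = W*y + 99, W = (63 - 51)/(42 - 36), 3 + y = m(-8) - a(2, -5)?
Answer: -87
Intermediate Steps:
y = -6 (y = -3 + (1 - (-1 - 1*(-5))) = -3 + (1 - (-1 + 5)) = -3 + (1 - 1*4) = -3 + (1 - 4) = -3 - 3 = -6)
W = 2 (W = 12/6 = 12*(⅙) = 2)
f = 87 (f = 2*(-6) + 99 = -12 + 99 = 87)
-f = -1*87 = -87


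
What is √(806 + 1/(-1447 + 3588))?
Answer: √3694610227/2141 ≈ 28.390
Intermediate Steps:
√(806 + 1/(-1447 + 3588)) = √(806 + 1/2141) = √(1725647/2141) = √3694610227/2141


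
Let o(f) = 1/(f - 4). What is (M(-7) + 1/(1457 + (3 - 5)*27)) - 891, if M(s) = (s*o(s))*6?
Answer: -13691866/15433 ≈ -887.18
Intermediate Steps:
o(f) = 1/(-4 + f)
M(s) = 6*s/(-4 + s) (M(s) = (s/(-4 + s))*6 = 6*s/(-4 + s))
(M(-7) + 1/(1457 + (3 - 5)*27)) - 891 = (6*(-7)/(-4 - 7) + 1/(1457 + (3 - 5)*27)) - 891 = (6*(-7)/(-11) + 1/(1457 - 2*27)) - 891 = (6*(-7)*(-1/11) + 1/(1457 - 54)) - 891 = (42/11 + 1/1403) - 891 = 58937/15433 - 891 = -13691866/15433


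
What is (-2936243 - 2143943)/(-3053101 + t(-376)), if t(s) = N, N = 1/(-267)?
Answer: 678204831/407588984 ≈ 1.6639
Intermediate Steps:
N = -1/267 ≈ -0.0037453
t(s) = -1/267
(-2936243 - 2143943)/(-3053101 + t(-376)) = (-2936243 - 2143943)/(-3053101 - 1/267) = -5080186/(-815177968/267) = -5080186*(-267/815177968) = 678204831/407588984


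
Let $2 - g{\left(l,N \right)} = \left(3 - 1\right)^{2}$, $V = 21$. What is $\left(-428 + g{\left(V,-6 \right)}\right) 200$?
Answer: $-86000$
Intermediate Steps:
$g{\left(l,N \right)} = -2$ ($g{\left(l,N \right)} = 2 - \left(3 - 1\right)^{2} = 2 - 2^{2} = 2 - 4 = -2$)
$\left(-428 + g{\left(V,-6 \right)}\right) 200 = \left(-428 - 2\right) 200 = \left(-430\right) 200 = -86000$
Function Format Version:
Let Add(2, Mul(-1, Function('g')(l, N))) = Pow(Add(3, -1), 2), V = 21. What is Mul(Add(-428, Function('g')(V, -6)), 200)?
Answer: -86000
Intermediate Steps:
Function('g')(l, N) = -2 (Function('g')(l, N) = Add(2, Mul(-1, Pow(Add(3, -1), 2))) = Add(2, Mul(-1, Pow(2, 2))) = Add(2, Mul(-1, 4)) = Add(2, -4) = -2)
Mul(Add(-428, Function('g')(V, -6)), 200) = Mul(Add(-428, -2), 200) = Mul(-430, 200) = -86000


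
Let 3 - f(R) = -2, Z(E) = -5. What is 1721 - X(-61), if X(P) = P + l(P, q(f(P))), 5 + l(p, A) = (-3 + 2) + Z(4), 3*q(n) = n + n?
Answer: 1793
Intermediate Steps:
f(R) = 5 (f(R) = 3 - 1*(-2) = 3 + 2 = 5)
q(n) = 2*n/3 (q(n) = (n + n)/3 = (2*n)/3 = 2*n/3)
l(p, A) = -11 (l(p, A) = -5 + ((-3 + 2) - 5) = -5 + (-1 - 5) = -5 - 6 = -11)
X(P) = -11 + P (X(P) = P - 11 = -11 + P)
1721 - X(-61) = 1721 - (-11 - 61) = 1721 - 1*(-72) = 1721 + 72 = 1793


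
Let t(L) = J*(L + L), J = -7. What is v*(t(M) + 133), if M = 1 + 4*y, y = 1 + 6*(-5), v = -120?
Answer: -209160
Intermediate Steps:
y = -29 (y = 1 - 30 = -29)
M = -115 (M = 1 + 4*(-29) = 1 - 116 = -115)
t(L) = -14*L (t(L) = -7*(L + L) = -14*L)
v*(t(M) + 133) = -120*(-14*(-115) + 133) = -120*(1610 + 133) = -120*1743 = -209160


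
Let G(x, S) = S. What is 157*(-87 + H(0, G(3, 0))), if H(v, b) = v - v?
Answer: -13659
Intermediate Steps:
H(v, b) = 0
157*(-87 + H(0, G(3, 0))) = 157*(-87 + 0) = 157*(-87) = -13659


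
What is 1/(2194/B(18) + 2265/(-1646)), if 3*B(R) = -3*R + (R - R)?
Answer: -14814/1826047 ≈ -0.0081126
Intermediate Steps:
B(R) = -R (B(R) = (-3*R + (R - R))/3 = (-3*R + 0)/3 = (-3*R)/3 = -R)
1/(2194/B(18) + 2265/(-1646)) = 1/(2194/((-1*18)) + 2265/(-1646)) = 1/(2194/(-18) + 2265*(-1/1646)) = 1/(2194*(-1/18) - 2265/1646) = 1/(-1097/9 - 2265/1646) = 1/(-1826047/14814) = -14814/1826047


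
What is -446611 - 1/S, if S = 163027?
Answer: -72809651498/163027 ≈ -4.4661e+5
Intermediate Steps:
-446611 - 1/S = -446611 - 1/163027 = -72809651498/163027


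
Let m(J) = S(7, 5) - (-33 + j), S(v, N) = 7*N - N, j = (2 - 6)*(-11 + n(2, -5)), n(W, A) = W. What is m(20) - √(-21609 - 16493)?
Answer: 27 - I*√38102 ≈ 27.0 - 195.2*I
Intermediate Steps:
j = 36 (j = (2 - 6)*(-11 + 2) = -4*(-9) = 36)
S(v, N) = 6*N
m(J) = 27 (m(J) = 6*5 - (-33 + 36) = 30 - 1*3 = 30 - 3 = 27)
m(20) - √(-21609 - 16493) = 27 - √(-21609 - 16493) = 27 - √(-38102) = 27 - I*√38102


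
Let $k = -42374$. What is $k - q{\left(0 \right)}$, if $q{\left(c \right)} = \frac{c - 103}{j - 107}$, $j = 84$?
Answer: $- \frac{974705}{23} \approx -42379.0$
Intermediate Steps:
$q{\left(c \right)} = \frac{103}{23} - \frac{c}{23}$ ($q{\left(c \right)} = \frac{c - 103}{84 - 107} = \frac{-103 + c}{-23} = \left(-103 + c\right) \left(- \frac{1}{23}\right) = \frac{103}{23} - \frac{c}{23}$)
$k - q{\left(0 \right)} = -42374 - \left(\frac{103}{23} - 0\right) = -42374 - \left(\frac{103}{23} + 0\right) = -42374 - \frac{103}{23} = - \frac{974705}{23}$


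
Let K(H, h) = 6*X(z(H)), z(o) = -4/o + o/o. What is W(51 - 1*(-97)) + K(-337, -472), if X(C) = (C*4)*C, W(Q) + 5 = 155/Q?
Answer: 346592247/16808212 ≈ 20.620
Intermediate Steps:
W(Q) = -5 + 155/Q
z(o) = 1 - 4/o (z(o) = -4/o + 1 = 1 - 4/o)
X(C) = 4*C² (X(C) = (4*C)*C = 4*C²)
K(H, h) = 24*(-4 + H)²/H² (K(H, h) = 6*(4*((-4 + H)/H)²) = 6*(4*((-4 + H)²/H²)) = 6*(4*(-4 + H)²/H²) = 24*(-4 + H)²/H²)
W(51 - 1*(-97)) + K(-337, -472) = (-5 + 155/(51 - 1*(-97))) + 24*(-4 - 337)²/(-337)² = (-5 + 155/(51 + 97)) + 24*(1/113569)*(-341)² = (-5 + 155/148) + 24*(1/113569)*116281 = (-5 + 155*(1/148)) + 2790744/113569 = (-5 + 155/148) + 2790744/113569 = -585/148 + 2790744/113569 = 346592247/16808212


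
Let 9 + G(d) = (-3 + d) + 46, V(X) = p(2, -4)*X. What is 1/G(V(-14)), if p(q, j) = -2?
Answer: 1/62 ≈ 0.016129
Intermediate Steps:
V(X) = -2*X
G(d) = 34 + d (G(d) = -9 + ((-3 + d) + 46) = -9 + (43 + d) = 34 + d)
1/G(V(-14)) = 1/(34 - 2*(-14)) = 1/(34 + 28) = 1/62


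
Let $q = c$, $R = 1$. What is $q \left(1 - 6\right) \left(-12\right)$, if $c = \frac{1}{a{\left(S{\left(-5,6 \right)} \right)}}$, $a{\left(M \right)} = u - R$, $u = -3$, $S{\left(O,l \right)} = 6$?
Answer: $-15$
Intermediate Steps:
$a{\left(M \right)} = -4$ ($a{\left(M \right)} = -3 - 1 = -4$)
$c = - \frac{1}{4}$ ($c = \frac{1}{-4} = - \frac{1}{4} \approx -0.25$)
$q = - \frac{1}{4} \approx -0.25$
$q \left(1 - 6\right) \left(-12\right) = - \frac{1 - 6}{4} \left(-12\right) = \left(- \frac{1}{4}\right) \left(-5\right) \left(-12\right) = \frac{5}{4} \left(-12\right) = -15$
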